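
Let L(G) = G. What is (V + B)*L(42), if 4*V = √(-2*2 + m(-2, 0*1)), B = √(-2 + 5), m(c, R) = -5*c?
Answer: 42*√3 + 21*√6/2 ≈ 98.466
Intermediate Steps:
B = √3 ≈ 1.7320
V = √6/4 (V = √(-2*2 - 5*(-2))/4 = √(-4 + 10)/4 = √6/4 ≈ 0.61237)
(V + B)*L(42) = (√6/4 + √3)*42 = (√3 + √6/4)*42 = 42*√3 + 21*√6/2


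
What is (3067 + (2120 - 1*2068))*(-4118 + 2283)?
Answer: -5723365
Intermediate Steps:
(3067 + (2120 - 1*2068))*(-4118 + 2283) = (3067 + (2120 - 2068))*(-1835) = (3067 + 52)*(-1835) = 3119*(-1835) = -5723365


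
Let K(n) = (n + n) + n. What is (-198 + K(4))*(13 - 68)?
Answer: 10230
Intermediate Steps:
K(n) = 3*n (K(n) = 2*n + n = 3*n)
(-198 + K(4))*(13 - 68) = (-198 + 3*4)*(13 - 68) = (-198 + 12)*(-55) = -186*(-55) = 10230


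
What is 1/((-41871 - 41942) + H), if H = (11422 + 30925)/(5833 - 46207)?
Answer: -40374/3383908409 ≈ -1.1931e-5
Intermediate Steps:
H = -42347/40374 (H = 42347/(-40374) = 42347*(-1/40374) = -42347/40374 ≈ -1.0489)
1/((-41871 - 41942) + H) = 1/((-41871 - 41942) - 42347/40374) = 1/(-83813 - 42347/40374) = 1/(-3383908409/40374) = -40374/3383908409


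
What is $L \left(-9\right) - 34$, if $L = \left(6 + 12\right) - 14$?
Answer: $-70$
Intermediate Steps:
$L = 4$ ($L = 18 - 14 = 4$)
$L \left(-9\right) - 34 = 4 \left(-9\right) - 34 = -36 - 34 = -70$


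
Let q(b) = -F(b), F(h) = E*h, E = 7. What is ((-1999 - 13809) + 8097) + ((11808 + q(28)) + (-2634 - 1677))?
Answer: -410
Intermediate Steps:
F(h) = 7*h
q(b) = -7*b
((-1999 - 13809) + 8097) + ((11808 + q(28)) + (-2634 - 1677)) = ((-1999 - 13809) + 8097) + ((11808 - 7*28) + (-2634 - 1677)) = (-15808 + 8097) + ((11808 - 196) - 4311) = -7711 + (11612 - 4311) = -7711 + 7301 = -410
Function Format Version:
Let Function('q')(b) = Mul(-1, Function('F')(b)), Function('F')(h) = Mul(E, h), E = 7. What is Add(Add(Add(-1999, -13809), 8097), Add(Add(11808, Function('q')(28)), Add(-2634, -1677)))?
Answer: -410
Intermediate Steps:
Function('F')(h) = Mul(7, h)
Function('q')(b) = Mul(-7, b) (Function('q')(b) = Mul(-1, Mul(7, b)) = Mul(-7, b))
Add(Add(Add(-1999, -13809), 8097), Add(Add(11808, Function('q')(28)), Add(-2634, -1677))) = Add(Add(Add(-1999, -13809), 8097), Add(Add(11808, Mul(-7, 28)), Add(-2634, -1677))) = Add(Add(-15808, 8097), Add(Add(11808, -196), -4311)) = Add(-7711, Add(11612, -4311)) = Add(-7711, 7301) = -410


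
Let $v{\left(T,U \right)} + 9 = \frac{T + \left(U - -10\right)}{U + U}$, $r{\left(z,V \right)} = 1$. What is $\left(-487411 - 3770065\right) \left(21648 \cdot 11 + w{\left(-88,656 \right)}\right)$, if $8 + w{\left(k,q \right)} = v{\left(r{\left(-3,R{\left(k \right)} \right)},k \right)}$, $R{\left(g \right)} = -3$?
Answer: $- \frac{4055014921927}{4} \approx -1.0138 \cdot 10^{12}$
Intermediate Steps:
$v{\left(T,U \right)} = -9 + \frac{10 + T + U}{2 U}$ ($v{\left(T,U \right)} = -9 + \frac{T + \left(U - -10\right)}{U + U} = -9 + \frac{T + \left(U + 10\right)}{2 U} = -9 + \left(T + \left(10 + U\right)\right) \frac{1}{2 U} = -9 + \left(10 + T + U\right) \frac{1}{2 U} = -9 + \frac{10 + T + U}{2 U}$)
$w{\left(k,q \right)} = -8 + \frac{11 - 17 k}{2 k}$ ($w{\left(k,q \right)} = -8 + \frac{10 + 1 - 17 k}{2 k} = -8 + \frac{11 - 17 k}{2 k}$)
$\left(-487411 - 3770065\right) \left(21648 \cdot 11 + w{\left(-88,656 \right)}\right) = \left(-487411 - 3770065\right) \left(21648 \cdot 11 + \frac{11 \left(1 - -264\right)}{2 \left(-88\right)}\right) = - 4257476 \left(238128 + \frac{11}{2} \left(- \frac{1}{88}\right) \left(1 + 264\right)\right) = - 4257476 \left(238128 + \frac{11}{2} \left(- \frac{1}{88}\right) 265\right) = - 4257476 \left(238128 - \frac{265}{16}\right) = \left(-4257476\right) \frac{3809783}{16} = - \frac{4055014921927}{4}$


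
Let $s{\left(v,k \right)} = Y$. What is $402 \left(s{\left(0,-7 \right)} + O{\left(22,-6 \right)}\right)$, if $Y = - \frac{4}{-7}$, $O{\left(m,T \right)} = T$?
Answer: $- \frac{15276}{7} \approx -2182.3$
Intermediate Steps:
$Y = \frac{4}{7}$ ($Y = \left(-4\right) \left(- \frac{1}{7}\right) = \frac{4}{7} \approx 0.57143$)
$s{\left(v,k \right)} = \frac{4}{7}$
$402 \left(s{\left(0,-7 \right)} + O{\left(22,-6 \right)}\right) = 402 \left(\frac{4}{7} - 6\right) = 402 \left(- \frac{38}{7}\right) = - \frac{15276}{7}$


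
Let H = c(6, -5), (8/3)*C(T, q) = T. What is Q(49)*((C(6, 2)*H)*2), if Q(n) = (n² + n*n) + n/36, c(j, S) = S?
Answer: -864605/8 ≈ -1.0808e+5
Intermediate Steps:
C(T, q) = 3*T/8
H = -5
Q(n) = 2*n² + n/36 (Q(n) = (n² + n²) + n*(1/36) = 2*n² + n/36)
Q(49)*((C(6, 2)*H)*2) = ((1/36)*49*(1 + 72*49))*((((3/8)*6)*(-5))*2) = ((1/36)*49*(1 + 3528))*(((9/4)*(-5))*2) = ((1/36)*49*3529)*(-45/4*2) = (172921/36)*(-45/2) = -864605/8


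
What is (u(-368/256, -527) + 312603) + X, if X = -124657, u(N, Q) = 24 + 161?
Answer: 188131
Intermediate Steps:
u(N, Q) = 185
(u(-368/256, -527) + 312603) + X = (185 + 312603) - 124657 = 312788 - 124657 = 188131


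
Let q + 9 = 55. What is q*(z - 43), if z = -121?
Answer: -7544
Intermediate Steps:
q = 46 (q = -9 + 55 = 46)
q*(z - 43) = 46*(-121 - 43) = 46*(-164) = -7544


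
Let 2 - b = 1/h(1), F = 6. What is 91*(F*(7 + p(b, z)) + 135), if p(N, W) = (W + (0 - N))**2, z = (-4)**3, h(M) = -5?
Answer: 60222981/25 ≈ 2.4089e+6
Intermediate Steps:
b = 11/5 (b = 2 - 1/(-5) = 2 - 1*(-1/5) = 2 + 1/5 = 11/5 ≈ 2.2000)
z = -64
p(N, W) = (W - N)**2
91*(F*(7 + p(b, z)) + 135) = 91*(6*(7 + (11/5 - 1*(-64))**2) + 135) = 91*(6*(7 + (11/5 + 64)**2) + 135) = 91*(6*(7 + (331/5)**2) + 135) = 91*(6*(7 + 109561/25) + 135) = 91*(6*(109736/25) + 135) = 91*(658416/25 + 135) = 91*(661791/25) = 60222981/25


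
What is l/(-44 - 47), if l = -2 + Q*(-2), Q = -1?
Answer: 0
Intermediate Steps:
l = 0 (l = -2 - 1*(-2) = -2 + 2 = 0)
l/(-44 - 47) = 0/(-44 - 47) = 0/(-91) = -1/91*0 = 0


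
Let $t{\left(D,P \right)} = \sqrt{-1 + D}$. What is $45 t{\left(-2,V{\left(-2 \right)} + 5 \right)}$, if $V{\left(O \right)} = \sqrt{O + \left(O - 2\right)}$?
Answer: $45 i \sqrt{3} \approx 77.942 i$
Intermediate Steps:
$V{\left(O \right)} = \sqrt{-2 + 2 O}$ ($V{\left(O \right)} = \sqrt{O + \left(-2 + O\right)} = \sqrt{-2 + 2 O}$)
$45 t{\left(-2,V{\left(-2 \right)} + 5 \right)} = 45 \sqrt{-1 - 2} = 45 \sqrt{-3} = 45 i \sqrt{3}$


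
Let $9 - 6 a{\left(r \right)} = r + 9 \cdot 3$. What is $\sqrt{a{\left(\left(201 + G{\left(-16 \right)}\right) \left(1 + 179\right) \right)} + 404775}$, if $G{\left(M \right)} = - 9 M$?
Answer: $\sqrt{394422} \approx 628.03$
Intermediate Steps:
$a{\left(r \right)} = -3 - \frac{r}{6}$ ($a{\left(r \right)} = \frac{3}{2} - \frac{r + 9 \cdot 3}{6} = \frac{3}{2} - \frac{r + 27}{6} = \frac{3}{2} - \frac{27 + r}{6} = \frac{3}{2} - \left(\frac{9}{2} + \frac{r}{6}\right) = -3 - \frac{r}{6}$)
$\sqrt{a{\left(\left(201 + G{\left(-16 \right)}\right) \left(1 + 179\right) \right)} + 404775} = \sqrt{\left(-3 - \frac{\left(201 - -144\right) \left(1 + 179\right)}{6}\right) + 404775} = \sqrt{\left(-3 - \frac{\left(201 + 144\right) 180}{6}\right) + 404775} = \sqrt{\left(-3 - \frac{345 \cdot 180}{6}\right) + 404775} = \sqrt{\left(-3 - 10350\right) + 404775} = \sqrt{-10353 + 404775} = \sqrt{394422}$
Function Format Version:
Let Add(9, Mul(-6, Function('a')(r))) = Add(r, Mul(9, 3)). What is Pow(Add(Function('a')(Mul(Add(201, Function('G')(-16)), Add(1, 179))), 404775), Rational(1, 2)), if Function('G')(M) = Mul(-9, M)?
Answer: Pow(394422, Rational(1, 2)) ≈ 628.03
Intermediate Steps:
Function('a')(r) = Add(-3, Mul(Rational(-1, 6), r)) (Function('a')(r) = Add(Rational(3, 2), Mul(Rational(-1, 6), Add(r, Mul(9, 3)))) = Add(Rational(3, 2), Mul(Rational(-1, 6), Add(r, 27))) = Add(Rational(3, 2), Mul(Rational(-1, 6), Add(27, r))) = Add(Rational(3, 2), Add(Rational(-9, 2), Mul(Rational(-1, 6), r))) = Add(-3, Mul(Rational(-1, 6), r)))
Pow(Add(Function('a')(Mul(Add(201, Function('G')(-16)), Add(1, 179))), 404775), Rational(1, 2)) = Pow(Add(Add(-3, Mul(Rational(-1, 6), Mul(Add(201, Mul(-9, -16)), Add(1, 179)))), 404775), Rational(1, 2)) = Pow(Add(Add(-3, Mul(Rational(-1, 6), Mul(Add(201, 144), 180))), 404775), Rational(1, 2)) = Pow(Add(Add(-3, Mul(Rational(-1, 6), Mul(345, 180))), 404775), Rational(1, 2)) = Pow(Add(Add(-3, Mul(Rational(-1, 6), 62100)), 404775), Rational(1, 2)) = Pow(Add(Add(-3, -10350), 404775), Rational(1, 2)) = Pow(Add(-10353, 404775), Rational(1, 2)) = Pow(394422, Rational(1, 2))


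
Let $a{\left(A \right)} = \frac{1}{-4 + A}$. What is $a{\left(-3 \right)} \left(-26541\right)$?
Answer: $\frac{26541}{7} \approx 3791.6$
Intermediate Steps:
$a{\left(-3 \right)} \left(-26541\right) = \frac{1}{-4 - 3} \left(-26541\right) = \frac{1}{-7} \left(-26541\right) = \left(- \frac{1}{7}\right) \left(-26541\right) = \frac{26541}{7}$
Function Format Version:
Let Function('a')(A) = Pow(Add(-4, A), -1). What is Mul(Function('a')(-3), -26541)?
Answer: Rational(26541, 7) ≈ 3791.6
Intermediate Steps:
Mul(Function('a')(-3), -26541) = Mul(Pow(Add(-4, -3), -1), -26541) = Mul(Pow(-7, -1), -26541) = Mul(Rational(-1, 7), -26541) = Rational(26541, 7)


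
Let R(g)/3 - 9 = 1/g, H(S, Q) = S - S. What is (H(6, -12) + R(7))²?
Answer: 36864/49 ≈ 752.33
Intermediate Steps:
H(S, Q) = 0
R(g) = 27 + 3/g
(H(6, -12) + R(7))² = (0 + (27 + 3/7))² = (0 + 192/7)² = (192/7)² = 36864/49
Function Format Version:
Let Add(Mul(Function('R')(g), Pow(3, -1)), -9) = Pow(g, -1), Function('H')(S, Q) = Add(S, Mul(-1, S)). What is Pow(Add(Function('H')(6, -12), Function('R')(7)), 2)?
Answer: Rational(36864, 49) ≈ 752.33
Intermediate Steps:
Function('H')(S, Q) = 0
Function('R')(g) = Add(27, Mul(3, Pow(g, -1)))
Pow(Add(Function('H')(6, -12), Function('R')(7)), 2) = Pow(Add(0, Add(27, Mul(3, Pow(7, -1)))), 2) = Pow(Add(0, Add(27, Mul(3, Rational(1, 7)))), 2) = Pow(Add(0, Add(27, Rational(3, 7))), 2) = Pow(Add(0, Rational(192, 7)), 2) = Pow(Rational(192, 7), 2) = Rational(36864, 49)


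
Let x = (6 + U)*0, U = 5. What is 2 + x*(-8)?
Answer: 2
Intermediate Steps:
x = 0 (x = (6 + 5)*0 = 11*0 = 0)
2 + x*(-8) = 2 + 0*(-8) = 2 + 0 = 2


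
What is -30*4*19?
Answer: -2280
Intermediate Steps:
-30*4*19 = -6*20*19 = -120*19 = -2280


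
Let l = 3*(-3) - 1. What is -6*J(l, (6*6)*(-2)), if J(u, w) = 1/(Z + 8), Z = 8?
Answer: -3/8 ≈ -0.37500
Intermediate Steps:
l = -10 (l = -9 - 1 = -10)
J(u, w) = 1/16 (J(u, w) = 1/(8 + 8) = 1/16)
-6*J(l, (6*6)*(-2)) = -6*1/16 = -3/8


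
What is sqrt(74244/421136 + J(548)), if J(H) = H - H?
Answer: sqrt(488544081)/52642 ≈ 0.41987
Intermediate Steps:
J(H) = 0
sqrt(74244/421136 + J(548)) = sqrt(74244/421136 + 0) = sqrt(74244*(1/421136) + 0) = sqrt(18561/105284 + 0) = sqrt(18561/105284) = sqrt(488544081)/52642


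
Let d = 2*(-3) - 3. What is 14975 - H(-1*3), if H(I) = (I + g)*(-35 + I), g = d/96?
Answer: 237719/16 ≈ 14857.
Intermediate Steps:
d = -9 (d = -6 - 3 = -9)
g = -3/32 (g = -9/96 = -9*1/96 = -3/32 ≈ -0.093750)
H(I) = (-35 + I)*(-3/32 + I) (H(I) = (I - 3/32)*(-35 + I) = (-3/32 + I)*(-35 + I) = (-35 + I)*(-3/32 + I))
14975 - H(-1*3) = 14975 - (105/32 + (-1*3)² - (-1123)*3/32) = 14975 - (105/32 + (-3)² - 1123/32*(-3)) = 14975 - (105/32 + 9 + 3369/32) = 14975 - 1*1881/16 = 14975 - 1881/16 = 237719/16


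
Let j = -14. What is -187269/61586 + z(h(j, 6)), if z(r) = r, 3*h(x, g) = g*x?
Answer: -1911677/61586 ≈ -31.041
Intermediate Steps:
h(x, g) = g*x/3 (h(x, g) = (g*x)/3 = g*x/3)
-187269/61586 + z(h(j, 6)) = -187269/61586 + (1/3)*6*(-14) = -187269*1/61586 - 28 = -187269/61586 - 28 = -1911677/61586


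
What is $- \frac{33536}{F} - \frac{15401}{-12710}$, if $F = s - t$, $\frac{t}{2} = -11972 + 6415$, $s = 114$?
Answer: $- \frac{63330033}{35676970} \approx -1.7751$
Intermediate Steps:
$t = -11114$ ($t = 2 \left(-11972 + 6415\right) = 2 \left(-5557\right) = -11114$)
$F = 11228$ ($F = 114 - -11114 = 114 + 11114 = 11228$)
$- \frac{33536}{F} - \frac{15401}{-12710} = - \frac{33536}{11228} - \frac{15401}{-12710} = \left(-33536\right) \frac{1}{11228} - - \frac{15401}{12710} = - \frac{8384}{2807} + \frac{15401}{12710} = - \frac{63330033}{35676970}$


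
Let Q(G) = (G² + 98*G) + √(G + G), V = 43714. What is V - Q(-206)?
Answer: 21466 - 2*I*√103 ≈ 21466.0 - 20.298*I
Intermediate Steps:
Q(G) = G² + 98*G + √2*√G (Q(G) = (G² + 98*G) + √(2*G) = (G² + 98*G) + √2*√G = G² + 98*G + √2*√G)
V - Q(-206) = 43714 - ((-206)² + 98*(-206) + √2*√(-206)) = 43714 - (42436 - 20188 + √2*(I*√206)) = 43714 - (42436 - 20188 + 2*I*√103) = 43714 - (22248 + 2*I*√103) = 43714 + (-22248 - 2*I*√103) = 21466 - 2*I*√103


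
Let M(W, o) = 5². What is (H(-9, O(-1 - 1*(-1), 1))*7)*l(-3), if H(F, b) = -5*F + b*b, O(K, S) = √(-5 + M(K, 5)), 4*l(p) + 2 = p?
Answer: -2275/4 ≈ -568.75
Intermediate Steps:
l(p) = -½ + p/4
M(W, o) = 25
O(K, S) = 2*√5 (O(K, S) = √(-5 + 25) = √20 = 2*√5)
H(F, b) = b² - 5*F (H(F, b) = -5*F + b² = b² - 5*F)
(H(-9, O(-1 - 1*(-1), 1))*7)*l(-3) = (((2*√5)² - 5*(-9))*7)*(-½ + (¼)*(-3)) = ((20 + 45)*7)*(-½ - ¾) = (65*7)*(-5/4) = 455*(-5/4) = -2275/4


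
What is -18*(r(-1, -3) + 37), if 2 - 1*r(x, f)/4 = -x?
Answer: -738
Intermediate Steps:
r(x, f) = 8 + 4*x (r(x, f) = 8 - (-4)*x = 8 + 4*x)
-18*(r(-1, -3) + 37) = -18*((8 + 4*(-1)) + 37) = -18*((8 - 4) + 37) = -18*(4 + 37) = -18*41 = -738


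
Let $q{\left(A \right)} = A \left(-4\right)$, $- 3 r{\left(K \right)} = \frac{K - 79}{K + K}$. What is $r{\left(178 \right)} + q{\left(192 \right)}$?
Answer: $- \frac{273441}{356} \approx -768.09$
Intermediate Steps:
$r{\left(K \right)} = - \frac{-79 + K}{6 K}$ ($r{\left(K \right)} = - \frac{\left(K - 79\right) \frac{1}{K + K}}{3} = - \frac{\left(-79 + K\right) \frac{1}{2 K}}{3} = - \frac{\frac{1}{2} \frac{1}{K} \left(-79 + K\right)}{3} = - \frac{-79 + K}{6 K}$)
$q{\left(A \right)} = - 4 A$
$r{\left(178 \right)} + q{\left(192 \right)} = \frac{79 - 178}{6 \cdot 178} - 768 = \frac{1}{6} \cdot \frac{1}{178} \left(79 - 178\right) - 768 = \frac{1}{6} \cdot \frac{1}{178} \left(-99\right) - 768 = - \frac{33}{356} - 768 = - \frac{273441}{356}$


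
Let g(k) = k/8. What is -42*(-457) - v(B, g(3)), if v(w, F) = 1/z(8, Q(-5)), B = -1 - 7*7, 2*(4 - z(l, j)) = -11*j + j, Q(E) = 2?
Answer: 268715/14 ≈ 19194.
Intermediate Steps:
z(l, j) = 4 + 5*j (z(l, j) = 4 - (-11*j + j)/2 = 4 - (-5)*j = 4 + 5*j)
g(k) = k/8 (g(k) = k*(⅛) = k/8)
B = -50 (B = -1 - 49 = -50)
v(w, F) = 1/14 (v(w, F) = 1/(4 + 5*2) = 1/(4 + 10) = 1/14)
-42*(-457) - v(B, g(3)) = -42*(-457) - 1*1/14 = 19194 - 1/14 = 268715/14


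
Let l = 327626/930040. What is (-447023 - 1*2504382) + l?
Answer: -1372462189287/465020 ≈ -2.9514e+6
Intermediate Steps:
l = 163813/465020 (l = 327626*(1/930040) = 163813/465020 ≈ 0.35227)
(-447023 - 1*2504382) + l = (-447023 - 1*2504382) + 163813/465020 = (-447023 - 2504382) + 163813/465020 = -2951405 + 163813/465020 = -1372462189287/465020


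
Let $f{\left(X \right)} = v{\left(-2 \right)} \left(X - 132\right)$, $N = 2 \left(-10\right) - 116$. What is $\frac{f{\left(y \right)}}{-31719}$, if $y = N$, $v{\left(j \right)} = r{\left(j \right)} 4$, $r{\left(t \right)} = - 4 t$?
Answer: $\frac{8576}{31719} \approx 0.27037$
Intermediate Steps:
$v{\left(j \right)} = - 16 j$ ($v{\left(j \right)} = - 4 j 4 = - 16 j$)
$N = -136$ ($N = -20 - 116 = -136$)
$y = -136$
$f{\left(X \right)} = -4224 + 32 X$ ($f{\left(X \right)} = \left(-16\right) \left(-2\right) \left(X - 132\right) = 32 \left(-132 + X\right) = -4224 + 32 X$)
$\frac{f{\left(y \right)}}{-31719} = \frac{-4224 + 32 \left(-136\right)}{-31719} = \left(-4224 - 4352\right) \left(- \frac{1}{31719}\right) = \left(-8576\right) \left(- \frac{1}{31719}\right) = \frac{8576}{31719}$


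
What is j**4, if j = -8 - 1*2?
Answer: 10000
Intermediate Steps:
j = -10 (j = -8 - 2 = -10)
j**4 = (-10)**4 = 10000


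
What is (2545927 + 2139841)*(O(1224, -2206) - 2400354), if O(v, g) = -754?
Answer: -11251035030944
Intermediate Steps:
(2545927 + 2139841)*(O(1224, -2206) - 2400354) = (2545927 + 2139841)*(-754 - 2400354) = 4685768*(-2401108) = -11251035030944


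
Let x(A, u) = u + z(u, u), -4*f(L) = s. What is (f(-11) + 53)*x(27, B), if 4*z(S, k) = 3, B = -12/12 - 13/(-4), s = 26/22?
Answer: 6957/44 ≈ 158.11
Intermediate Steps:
s = 13/11 (s = 26*(1/22) = 13/11 ≈ 1.1818)
B = 9/4 (B = -12*1/12 - 13*(-¼) = -1 + 13/4 = 9/4 ≈ 2.2500)
z(S, k) = ¾ (z(S, k) = (¼)*3 = ¾)
f(L) = -13/44 (f(L) = -¼*13/11 = -13/44)
x(A, u) = ¾ + u (x(A, u) = u + ¾ = ¾ + u)
(f(-11) + 53)*x(27, B) = (-13/44 + 53)*(¾ + 9/4) = (2319/44)*3 = 6957/44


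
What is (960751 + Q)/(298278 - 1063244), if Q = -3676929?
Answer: 1358089/382483 ≈ 3.5507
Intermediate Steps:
(960751 + Q)/(298278 - 1063244) = (960751 - 3676929)/(298278 - 1063244) = -2716178/(-764966) = -2716178*(-1/764966) = 1358089/382483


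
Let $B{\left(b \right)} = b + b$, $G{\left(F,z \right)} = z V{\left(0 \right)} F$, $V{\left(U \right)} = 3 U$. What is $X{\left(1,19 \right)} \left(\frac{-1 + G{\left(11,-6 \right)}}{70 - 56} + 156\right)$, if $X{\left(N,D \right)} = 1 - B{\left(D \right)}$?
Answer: $- \frac{80771}{14} \approx -5769.4$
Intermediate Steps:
$G{\left(F,z \right)} = 0$ ($G{\left(F,z \right)} = z 3 \cdot 0 F = z 0 F = 0 F = 0$)
$B{\left(b \right)} = 2 b$
$X{\left(N,D \right)} = 1 - 2 D$
$X{\left(1,19 \right)} \left(\frac{-1 + G{\left(11,-6 \right)}}{70 - 56} + 156\right) = \left(1 - 38\right) \left(\frac{-1 + 0}{70 - 56} + 156\right) = \left(1 - 38\right) \left(- \frac{1}{14} + 156\right) = - 37 \left(\left(-1\right) \frac{1}{14} + 156\right) = - 37 \left(- \frac{1}{14} + 156\right) = \left(-37\right) \frac{2183}{14} = - \frac{80771}{14}$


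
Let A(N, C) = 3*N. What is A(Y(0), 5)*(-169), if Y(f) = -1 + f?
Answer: 507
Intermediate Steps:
A(Y(0), 5)*(-169) = (3*(-1 + 0))*(-169) = (3*(-1))*(-169) = -3*(-169) = 507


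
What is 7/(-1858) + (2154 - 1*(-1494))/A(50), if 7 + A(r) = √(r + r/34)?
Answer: 19204281/1858 + 3040*√595/7 ≈ 20929.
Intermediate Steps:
A(r) = -7 + √1190*√r/34 (A(r) = -7 + √(r + r/34) = -7 + √(35*r/34) = -7 + √1190*√r/34)
7/(-1858) + (2154 - 1*(-1494))/A(50) = 7/(-1858) + (2154 - 1*(-1494))/(-7 + √1190*√50/34) = 7*(-1/1858) + (2154 + 1494)/(-7 + √1190*(5*√2)/34) = -7/1858 + 3648/(-7 + 5*√595/17)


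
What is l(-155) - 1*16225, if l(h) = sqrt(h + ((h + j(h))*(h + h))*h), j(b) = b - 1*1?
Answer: -16225 + I*sqrt(14943705) ≈ -16225.0 + 3865.7*I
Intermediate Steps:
j(b) = -1 + b (j(b) = b - 1 = -1 + b)
l(h) = sqrt(h + 2*h**2*(-1 + 2*h)) (l(h) = sqrt(h + ((h + (-1 + h))*(h + h))*h) = sqrt(h + ((-1 + 2*h)*(2*h))*h) = sqrt(h + (2*h*(-1 + 2*h))*h) = sqrt(h + 2*h**2*(-1 + 2*h)))
l(-155) - 1*16225 = sqrt(-155*(1 - 2*(-155) + 4*(-155)**2)) - 1*16225 = sqrt(-155*(1 + 310 + 4*24025)) - 16225 = sqrt(-155*(1 + 310 + 96100)) - 16225 = sqrt(-155*96411) - 16225 = sqrt(-14943705) - 16225 = I*sqrt(14943705) - 16225 = -16225 + I*sqrt(14943705)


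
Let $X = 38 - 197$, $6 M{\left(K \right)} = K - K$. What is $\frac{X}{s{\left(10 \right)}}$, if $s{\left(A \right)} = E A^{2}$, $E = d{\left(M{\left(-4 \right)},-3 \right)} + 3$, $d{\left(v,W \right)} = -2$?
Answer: $- \frac{159}{100} \approx -1.59$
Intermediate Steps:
$M{\left(K \right)} = 0$ ($M{\left(K \right)} = \frac{K - K}{6} = \frac{1}{6} \cdot 0 = 0$)
$E = 1$ ($E = -2 + 3 = 1$)
$s{\left(A \right)} = A^{2}$ ($s{\left(A \right)} = 1 A^{2} = A^{2}$)
$X = -159$
$\frac{X}{s{\left(10 \right)}} = - \frac{159}{10^{2}} = - \frac{159}{100}$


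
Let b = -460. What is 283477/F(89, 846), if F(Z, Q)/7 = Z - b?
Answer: 283477/3843 ≈ 73.765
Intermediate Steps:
F(Z, Q) = 3220 + 7*Z (F(Z, Q) = 7*(Z - 1*(-460)) = 7*(Z + 460) = 7*(460 + Z) = 3220 + 7*Z)
283477/F(89, 846) = 283477/(3220 + 7*89) = 283477/(3220 + 623) = 283477/3843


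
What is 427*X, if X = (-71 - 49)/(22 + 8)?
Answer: -1708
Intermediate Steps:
X = -4 (X = -120/30 = -120*1/30 = -4)
427*X = 427*(-4) = -1708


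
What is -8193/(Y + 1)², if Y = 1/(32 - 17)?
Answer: -1843425/256 ≈ -7200.9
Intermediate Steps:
Y = 1/15 ≈ 0.066667
-8193/(Y + 1)² = -8193/(1/15 + 1)² = -8193/((16/15)²) = -8193/256/225 = -8193*225/256 = -1843425/256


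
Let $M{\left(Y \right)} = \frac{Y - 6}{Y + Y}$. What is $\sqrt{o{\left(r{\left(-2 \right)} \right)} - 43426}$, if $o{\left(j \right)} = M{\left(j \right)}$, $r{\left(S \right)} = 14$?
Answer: $\frac{2 i \sqrt{531965}}{7} \approx 208.39 i$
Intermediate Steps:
$M{\left(Y \right)} = \frac{-6 + Y}{2 Y}$
$o{\left(j \right)} = \frac{-6 + j}{2 j}$
$\sqrt{o{\left(r{\left(-2 \right)} \right)} - 43426} = \sqrt{\frac{-6 + 14}{2 \cdot 14} - 43426} = \sqrt{\frac{1}{2} \cdot \frac{1}{14} \cdot 8 - 43426} = \sqrt{\frac{2}{7} - 43426} = \sqrt{- \frac{303980}{7}} = \frac{2 i \sqrt{531965}}{7}$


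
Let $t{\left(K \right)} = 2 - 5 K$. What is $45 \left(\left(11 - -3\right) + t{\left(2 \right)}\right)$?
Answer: $270$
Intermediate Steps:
$t{\left(K \right)} = 2 - 5 K$
$45 \left(\left(11 - -3\right) + t{\left(2 \right)}\right) = 45 \left(\left(11 - -3\right) + \left(2 - 10\right)\right) = 45 \left(\left(11 + 3\right) + \left(2 - 10\right)\right) = 45 \left(14 - 8\right) = 45 \cdot 6 = 270$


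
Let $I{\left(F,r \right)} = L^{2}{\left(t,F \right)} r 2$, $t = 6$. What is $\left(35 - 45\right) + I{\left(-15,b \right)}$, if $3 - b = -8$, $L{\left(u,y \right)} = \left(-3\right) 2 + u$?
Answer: $-10$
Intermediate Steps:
$L{\left(u,y \right)} = -6 + u$
$b = 11$ ($b = 3 - -8 = 3 + 8 = 11$)
$I{\left(F,r \right)} = 0$ ($I{\left(F,r \right)} = \left(-6 + 6\right)^{2} r 2 = 0^{2} r 2 = 0 r 2 = 0 \cdot 2 = 0$)
$\left(35 - 45\right) + I{\left(-15,b \right)} = \left(35 - 45\right) + 0 = -10 + 0 = -10$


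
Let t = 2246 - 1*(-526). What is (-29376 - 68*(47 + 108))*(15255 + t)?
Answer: -719565732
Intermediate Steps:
t = 2772 (t = 2246 + 526 = 2772)
(-29376 - 68*(47 + 108))*(15255 + t) = (-29376 - 68*(47 + 108))*(15255 + 2772) = (-29376 - 68*155)*18027 = (-29376 - 10540)*18027 = -39916*18027 = -719565732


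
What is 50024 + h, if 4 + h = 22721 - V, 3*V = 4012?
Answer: 214211/3 ≈ 71404.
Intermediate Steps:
V = 4012/3 (V = (1/3)*4012 = 4012/3 ≈ 1337.3)
h = 64139/3 (h = -4 + (22721 - 1*4012/3) = -4 + (22721 - 4012/3) = -4 + 64151/3 = 64139/3 ≈ 21380.)
50024 + h = 50024 + 64139/3 = 214211/3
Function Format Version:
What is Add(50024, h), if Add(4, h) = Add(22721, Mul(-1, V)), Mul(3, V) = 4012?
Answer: Rational(214211, 3) ≈ 71404.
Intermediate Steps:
V = Rational(4012, 3) (V = Mul(Rational(1, 3), 4012) = Rational(4012, 3) ≈ 1337.3)
h = Rational(64139, 3) (h = Add(-4, Add(22721, Mul(-1, Rational(4012, 3)))) = Add(-4, Add(22721, Rational(-4012, 3))) = Add(-4, Rational(64151, 3)) = Rational(64139, 3) ≈ 21380.)
Add(50024, h) = Add(50024, Rational(64139, 3)) = Rational(214211, 3)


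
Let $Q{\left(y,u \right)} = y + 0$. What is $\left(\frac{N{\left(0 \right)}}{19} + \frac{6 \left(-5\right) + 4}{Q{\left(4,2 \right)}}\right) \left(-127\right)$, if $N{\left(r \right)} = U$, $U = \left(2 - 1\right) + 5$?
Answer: $\frac{29845}{38} \approx 785.39$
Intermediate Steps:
$U = 6$ ($U = 1 + 5 = 6$)
$N{\left(r \right)} = 6$
$Q{\left(y,u \right)} = y$
$\left(\frac{N{\left(0 \right)}}{19} + \frac{6 \left(-5\right) + 4}{Q{\left(4,2 \right)}}\right) \left(-127\right) = \left(\frac{6}{19} + \frac{6 \left(-5\right) + 4}{4}\right) \left(-127\right) = \left(6 \cdot \frac{1}{19} + \left(-30 + 4\right) \frac{1}{4}\right) \left(-127\right) = \left(\frac{6}{19} - \frac{13}{2}\right) \left(-127\right) = \left(- \frac{235}{38}\right) \left(-127\right) = \frac{29845}{38}$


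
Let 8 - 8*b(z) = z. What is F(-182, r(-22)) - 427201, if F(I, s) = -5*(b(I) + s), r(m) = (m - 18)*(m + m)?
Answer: -1744479/4 ≈ -4.3612e+5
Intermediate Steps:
b(z) = 1 - z/8
r(m) = 2*m*(-18 + m) (r(m) = (-18 + m)*(2*m) = 2*m*(-18 + m))
F(I, s) = -5 - 5*s + 5*I/8 (F(I, s) = -5*((1 - I/8) + s) = -5*(1 + s - I/8) = -5 - 5*s + 5*I/8)
F(-182, r(-22)) - 427201 = (-5 - 10*(-22)*(-18 - 22) + (5/8)*(-182)) - 427201 = (-5 - 10*(-22)*(-40) - 455/4) - 427201 = (-5 - 5*1760 - 455/4) - 427201 = (-5 - 8800 - 455/4) - 427201 = -35675/4 - 427201 = -1744479/4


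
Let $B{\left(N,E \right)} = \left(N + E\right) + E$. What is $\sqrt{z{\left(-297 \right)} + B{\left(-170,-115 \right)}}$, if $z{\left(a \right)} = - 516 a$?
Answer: $2 \sqrt{38213} \approx 390.96$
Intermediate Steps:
$B{\left(N,E \right)} = N + 2 E$ ($B{\left(N,E \right)} = \left(E + N\right) + E = N + 2 E$)
$\sqrt{z{\left(-297 \right)} + B{\left(-170,-115 \right)}} = \sqrt{\left(-516\right) \left(-297\right) + \left(-170 + 2 \left(-115\right)\right)} = \sqrt{153252 - 400} = \sqrt{152852} = 2 \sqrt{38213}$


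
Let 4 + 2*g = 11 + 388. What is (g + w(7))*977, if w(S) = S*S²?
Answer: 1056137/2 ≈ 5.2807e+5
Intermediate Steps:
g = 395/2 (g = -2 + (11 + 388)/2 = -2 + (½)*399 = -2 + 399/2 = 395/2 ≈ 197.50)
w(S) = S³
(g + w(7))*977 = (395/2 + 7³)*977 = (395/2 + 343)*977 = (1081/2)*977 = 1056137/2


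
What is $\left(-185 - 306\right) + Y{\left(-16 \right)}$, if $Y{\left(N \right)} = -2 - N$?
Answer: $-477$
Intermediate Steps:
$\left(-185 - 306\right) + Y{\left(-16 \right)} = \left(-185 - 306\right) - -14 = -491 + \left(-2 + 16\right) = -491 + 14 = -477$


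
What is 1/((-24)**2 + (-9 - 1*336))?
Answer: 1/231 ≈ 0.0043290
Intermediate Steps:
1/((-24)**2 + (-9 - 1*336)) = 1/(576 + (-9 - 336)) = 1/(576 - 345) = 1/231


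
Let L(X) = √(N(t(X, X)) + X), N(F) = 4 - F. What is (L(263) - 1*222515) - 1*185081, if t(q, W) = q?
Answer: -407594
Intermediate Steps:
L(X) = 2 (L(X) = √((4 - X) + X) = √4 = 2)
(L(263) - 1*222515) - 1*185081 = (2 - 1*222515) - 1*185081 = (2 - 222515) - 185081 = -222513 - 185081 = -407594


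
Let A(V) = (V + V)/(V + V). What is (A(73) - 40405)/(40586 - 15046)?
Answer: -10101/6385 ≈ -1.5820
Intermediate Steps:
A(V) = 1 (A(V) = (2*V)/((2*V)) = (2*V)*(1/(2*V)) = 1)
(A(73) - 40405)/(40586 - 15046) = (1 - 40405)/(40586 - 15046) = -40404/25540 = -40404*1/25540 = -10101/6385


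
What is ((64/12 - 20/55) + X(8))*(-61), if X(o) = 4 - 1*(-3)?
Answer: -24095/33 ≈ -730.15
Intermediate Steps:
X(o) = 7 (X(o) = 4 + 3 = 7)
((64/12 - 20/55) + X(8))*(-61) = ((64/12 - 20/55) + 7)*(-61) = ((64*(1/12) - 20*1/55) + 7)*(-61) = ((16/3 - 4/11) + 7)*(-61) = (164/33 + 7)*(-61) = (395/33)*(-61) = -24095/33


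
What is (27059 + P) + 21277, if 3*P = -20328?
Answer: 41560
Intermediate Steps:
P = -6776 (P = (⅓)*(-20328) = -6776)
(27059 + P) + 21277 = (27059 - 6776) + 21277 = 20283 + 21277 = 41560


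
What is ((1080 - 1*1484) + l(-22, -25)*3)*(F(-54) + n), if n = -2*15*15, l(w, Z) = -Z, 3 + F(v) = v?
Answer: 166803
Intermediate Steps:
F(v) = -3 + v
n = -450 (n = -30*15 = -450)
((1080 - 1*1484) + l(-22, -25)*3)*(F(-54) + n) = ((1080 - 1*1484) - 1*(-25)*3)*((-3 - 54) - 450) = ((1080 - 1484) + 25*3)*(-57 - 450) = (-404 + 75)*(-507) = -329*(-507) = 166803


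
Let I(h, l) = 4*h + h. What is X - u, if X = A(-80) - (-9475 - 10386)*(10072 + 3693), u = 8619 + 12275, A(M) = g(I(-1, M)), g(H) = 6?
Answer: 273365777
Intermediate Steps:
I(h, l) = 5*h
A(M) = 6
u = 20894
X = 273386671 (X = 6 - (-9475 - 10386)*(10072 + 3693) = 6 - (-19861)*13765 = 6 - 1*(-273386665) = 6 + 273386665 = 273386671)
X - u = 273386671 - 1*20894 = 273386671 - 20894 = 273365777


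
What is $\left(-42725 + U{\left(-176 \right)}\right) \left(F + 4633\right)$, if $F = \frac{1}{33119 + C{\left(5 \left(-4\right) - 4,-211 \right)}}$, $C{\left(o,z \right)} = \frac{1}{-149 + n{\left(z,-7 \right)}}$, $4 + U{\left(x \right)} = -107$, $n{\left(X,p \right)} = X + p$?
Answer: $- \frac{603051587811787}{3038668} \approx -1.9846 \cdot 10^{8}$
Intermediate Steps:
$U{\left(x \right)} = -111$ ($U{\left(x \right)} = -4 - 107 = -111$)
$C{\left(o,z \right)} = \frac{1}{-156 + z}$ ($C{\left(o,z \right)} = \frac{1}{-149 + \left(z - 7\right)} = \frac{1}{-149 + \left(-7 + z\right)} = \frac{1}{-156 + z}$)
$F = \frac{367}{12154672}$ ($F = \frac{1}{33119 + \frac{1}{-156 - 211}} = \frac{1}{33119 + \frac{1}{-367}} = \frac{1}{33119 - \frac{1}{367}} = \frac{1}{\frac{12154672}{367}} = \frac{367}{12154672} \approx 3.0194 \cdot 10^{-5}$)
$\left(-42725 + U{\left(-176 \right)}\right) \left(F + 4633\right) = \left(-42725 - 111\right) \left(\frac{367}{12154672} + 4633\right) = \left(-42836\right) \frac{56312595743}{12154672} = - \frac{603051587811787}{3038668}$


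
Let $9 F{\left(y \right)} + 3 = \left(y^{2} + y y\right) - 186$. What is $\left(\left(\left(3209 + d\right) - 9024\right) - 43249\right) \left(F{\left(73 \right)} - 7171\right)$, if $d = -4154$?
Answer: $\frac{2877497260}{9} \approx 3.1972 \cdot 10^{8}$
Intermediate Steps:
$F{\left(y \right)} = -21 + \frac{2 y^{2}}{9}$ ($F{\left(y \right)} = - \frac{1}{3} + \frac{\left(y^{2} + y y\right) - 186}{9} = - \frac{1}{3} + \frac{\left(y^{2} + y^{2}\right) - 186}{9} = - \frac{1}{3} + \frac{2 y^{2} - 186}{9} = - \frac{1}{3} + \frac{-186 + 2 y^{2}}{9} = - \frac{1}{3} + \left(- \frac{62}{3} + \frac{2 y^{2}}{9}\right) = -21 + \frac{2 y^{2}}{9}$)
$\left(\left(\left(3209 + d\right) - 9024\right) - 43249\right) \left(F{\left(73 \right)} - 7171\right) = \left(\left(\left(3209 - 4154\right) - 9024\right) - 43249\right) \left(\left(-21 + \frac{2 \cdot 73^{2}}{9}\right) - 7171\right) = \left(\left(-945 - 9024\right) - 43249\right) \left(\left(-21 + \frac{2}{9} \cdot 5329\right) - 7171\right) = \left(-9969 - 43249\right) \left(\left(-21 + \frac{10658}{9}\right) - 7171\right) = - 53218 \left(\frac{10469}{9} - 7171\right) = \left(-53218\right) \left(- \frac{54070}{9}\right) = \frac{2877497260}{9}$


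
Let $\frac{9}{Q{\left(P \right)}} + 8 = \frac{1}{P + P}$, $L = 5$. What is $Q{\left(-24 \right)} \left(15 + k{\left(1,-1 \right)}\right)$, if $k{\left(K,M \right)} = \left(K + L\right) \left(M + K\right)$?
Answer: $- \frac{1296}{77} \approx -16.831$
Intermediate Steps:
$k{\left(K,M \right)} = \left(5 + K\right) \left(K + M\right)$ ($k{\left(K,M \right)} = \left(K + 5\right) \left(M + K\right) = \left(5 + K\right) \left(K + M\right)$)
$Q{\left(P \right)} = \frac{9}{-8 + \frac{1}{2 P}}$ ($Q{\left(P \right)} = \frac{9}{-8 + \frac{1}{P + P}} = \frac{9}{-8 + \frac{1}{2 P}}$)
$Q{\left(-24 \right)} \left(15 + k{\left(1,-1 \right)}\right) = \left(-18\right) \left(-24\right) \frac{1}{-1 + 16 \left(-24\right)} \left(15 + \left(1^{2} + 5 \cdot 1 + 5 \left(-1\right) + 1 \left(-1\right)\right)\right) = \left(-18\right) \left(-24\right) \frac{1}{-1 - 384} \left(15 + \left(1 + 5 - 5 - 1\right)\right) = \left(-18\right) \left(-24\right) \frac{1}{-385} \left(15 + 0\right) = \left(-18\right) \left(-24\right) \left(- \frac{1}{385}\right) 15 = \left(- \frac{432}{385}\right) 15 = - \frac{1296}{77}$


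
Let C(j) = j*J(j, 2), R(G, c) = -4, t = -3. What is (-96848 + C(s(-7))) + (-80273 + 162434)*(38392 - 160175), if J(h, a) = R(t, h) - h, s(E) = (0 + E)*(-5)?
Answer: -10005911276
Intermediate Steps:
s(E) = -5*E (s(E) = E*(-5) = -5*E)
J(h, a) = -4 - h
C(j) = j*(-4 - j)
(-96848 + C(s(-7))) + (-80273 + 162434)*(38392 - 160175) = (-96848 - (-5*(-7))*(4 - 5*(-7))) + (-80273 + 162434)*(38392 - 160175) = (-96848 - 1*35*(4 + 35)) + 82161*(-121783) = (-96848 - 1*35*39) - 10005813063 = (-96848 - 1365) - 10005813063 = -98213 - 10005813063 = -10005911276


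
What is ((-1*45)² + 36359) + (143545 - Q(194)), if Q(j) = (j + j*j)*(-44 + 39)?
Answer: 371079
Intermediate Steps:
Q(j) = -5*j - 5*j² (Q(j) = (j + j²)*(-5) = -5*j - 5*j²)
((-1*45)² + 36359) + (143545 - Q(194)) = ((-1*45)² + 36359) + (143545 - (-5)*194*(1 + 194)) = ((-45)² + 36359) + (143545 - (-5)*194*195) = (2025 + 36359) + (143545 - 1*(-189150)) = 38384 + (143545 + 189150) = 38384 + 332695 = 371079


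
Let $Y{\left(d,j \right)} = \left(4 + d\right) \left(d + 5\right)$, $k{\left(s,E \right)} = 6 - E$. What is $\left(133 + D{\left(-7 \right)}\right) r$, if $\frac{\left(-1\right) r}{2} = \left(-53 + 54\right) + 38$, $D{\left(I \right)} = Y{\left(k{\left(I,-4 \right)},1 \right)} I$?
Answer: $104286$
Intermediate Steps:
$Y{\left(d,j \right)} = \left(4 + d\right) \left(5 + d\right)$
$D{\left(I \right)} = 210 I$ ($D{\left(I \right)} = \left(20 + \left(6 - -4\right)^{2} + 9 \left(6 - -4\right)\right) I = \left(20 + \left(6 + 4\right)^{2} + 9 \left(6 + 4\right)\right) I = \left(20 + 10^{2} + 9 \cdot 10\right) I = \left(20 + 100 + 90\right) I = 210 I$)
$r = -78$ ($r = - 2 \left(\left(-53 + 54\right) + 38\right) = - 2 \left(1 + 38\right) = \left(-2\right) 39 = -78$)
$\left(133 + D{\left(-7 \right)}\right) r = \left(133 + 210 \left(-7\right)\right) \left(-78\right) = \left(133 - 1470\right) \left(-78\right) = \left(-1337\right) \left(-78\right) = 104286$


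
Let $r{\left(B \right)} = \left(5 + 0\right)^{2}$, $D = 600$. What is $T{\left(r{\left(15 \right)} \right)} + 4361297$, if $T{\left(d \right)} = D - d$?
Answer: $4361872$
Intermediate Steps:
$r{\left(B \right)} = 25$ ($r{\left(B \right)} = 5^{2} = 25$)
$T{\left(d \right)} = 600 - d$
$T{\left(r{\left(15 \right)} \right)} + 4361297 = \left(600 - 25\right) + 4361297 = 575 + 4361297 = 4361872$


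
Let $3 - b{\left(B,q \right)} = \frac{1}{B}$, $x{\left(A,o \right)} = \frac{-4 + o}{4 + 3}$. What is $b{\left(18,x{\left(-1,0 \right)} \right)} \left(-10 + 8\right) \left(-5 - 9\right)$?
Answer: $\frac{742}{9} \approx 82.444$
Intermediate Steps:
$x{\left(A,o \right)} = - \frac{4}{7} + \frac{o}{7}$ ($x{\left(A,o \right)} = \frac{-4 + o}{7} = \left(-4 + o\right) \frac{1}{7} = - \frac{4}{7} + \frac{o}{7}$)
$b{\left(B,q \right)} = 3 - \frac{1}{B}$
$b{\left(18,x{\left(-1,0 \right)} \right)} \left(-10 + 8\right) \left(-5 - 9\right) = \left(3 - \frac{1}{18}\right) \left(-10 + 8\right) \left(-5 - 9\right) = \left(3 - \frac{1}{18}\right) \left(\left(-2\right) \left(-14\right)\right) = \left(3 - \frac{1}{18}\right) 28 = \frac{53}{18} \cdot 28 = \frac{742}{9}$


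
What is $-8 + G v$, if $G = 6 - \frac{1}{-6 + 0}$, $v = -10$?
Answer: $- \frac{209}{3} \approx -69.667$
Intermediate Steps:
$G = \frac{37}{6}$ ($G = 6 - \frac{1}{-6} = 6 - - \frac{1}{6} = 6 + \frac{1}{6} = \frac{37}{6} \approx 6.1667$)
$-8 + G v = -8 + \frac{37}{6} \left(-10\right) = -8 - \frac{185}{3} = - \frac{209}{3}$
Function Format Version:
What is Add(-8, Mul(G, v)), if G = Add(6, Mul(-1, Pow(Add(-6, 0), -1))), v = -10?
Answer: Rational(-209, 3) ≈ -69.667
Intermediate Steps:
G = Rational(37, 6) (G = Add(6, Mul(-1, Pow(-6, -1))) = Add(6, Mul(-1, Rational(-1, 6))) = Add(6, Rational(1, 6)) = Rational(37, 6) ≈ 6.1667)
Add(-8, Mul(G, v)) = Add(-8, Mul(Rational(37, 6), -10)) = Add(-8, Rational(-185, 3)) = Rational(-209, 3)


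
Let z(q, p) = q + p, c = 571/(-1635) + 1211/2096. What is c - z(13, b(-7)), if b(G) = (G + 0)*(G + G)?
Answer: -379609391/3426960 ≈ -110.77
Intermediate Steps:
b(G) = 2*G**2 (b(G) = G*(2*G) = 2*G**2)
c = 783169/3426960 (c = 571*(-1/1635) + 1211*(1/2096) = -571/1635 + 1211/2096 = 783169/3426960 ≈ 0.22853)
z(q, p) = p + q
c - z(13, b(-7)) = 783169/3426960 - (2*(-7)**2 + 13) = 783169/3426960 - (2*49 + 13) = 783169/3426960 - (98 + 13) = 783169/3426960 - 1*111 = 783169/3426960 - 111 = -379609391/3426960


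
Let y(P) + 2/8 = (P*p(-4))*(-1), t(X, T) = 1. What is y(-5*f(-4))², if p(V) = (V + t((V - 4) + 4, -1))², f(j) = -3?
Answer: 292681/16 ≈ 18293.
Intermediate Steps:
p(V) = (1 + V)² (p(V) = (V + 1)² = (1 + V)²)
y(P) = -¼ - 9*P (y(P) = -¼ + (P*(1 - 4)²)*(-1) = -¼ + (P*(-3)²)*(-1) = -¼ + (P*9)*(-1) = -¼ + (9*P)*(-1) = -¼ - 9*P)
y(-5*f(-4))² = (-¼ - (-45)*(-3))² = (-¼ - 9*15)² = (-¼ - 135)² = (-541/4)² = 292681/16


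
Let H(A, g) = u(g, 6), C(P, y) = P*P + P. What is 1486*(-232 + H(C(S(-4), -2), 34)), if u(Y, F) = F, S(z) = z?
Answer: -335836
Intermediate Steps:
C(P, y) = P + P² (C(P, y) = P² + P = P + P²)
H(A, g) = 6
1486*(-232 + H(C(S(-4), -2), 34)) = 1486*(-232 + 6) = 1486*(-226) = -335836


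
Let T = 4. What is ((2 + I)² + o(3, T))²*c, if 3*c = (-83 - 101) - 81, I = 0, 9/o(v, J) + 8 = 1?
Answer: -95665/147 ≈ -650.78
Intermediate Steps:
o(v, J) = -9/7 (o(v, J) = 9/(-8 + 1) = 9/(-7) = 9*(-⅐) = -9/7)
c = -265/3 (c = ((-83 - 101) - 81)/3 = (-184 - 81)/3 = (⅓)*(-265) = -265/3 ≈ -88.333)
((2 + I)² + o(3, T))²*c = ((2 + 0)² - 9/7)²*(-265/3) = (2² - 9/7)²*(-265/3) = (4 - 9/7)²*(-265/3) = (19/7)²*(-265/3) = (361/49)*(-265/3) = -95665/147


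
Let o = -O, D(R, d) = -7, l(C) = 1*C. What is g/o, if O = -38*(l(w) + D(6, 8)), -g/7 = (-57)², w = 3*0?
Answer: 171/2 ≈ 85.500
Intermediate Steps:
w = 0
l(C) = C
g = -22743 (g = -7*(-57)² = -7*3249 = -22743)
O = 266 (O = -38*(0 - 7) = -38*(-7) = 266)
o = -266 (o = -1*266 = -266)
g/o = -22743/(-266) = -22743*(-1/266) = 171/2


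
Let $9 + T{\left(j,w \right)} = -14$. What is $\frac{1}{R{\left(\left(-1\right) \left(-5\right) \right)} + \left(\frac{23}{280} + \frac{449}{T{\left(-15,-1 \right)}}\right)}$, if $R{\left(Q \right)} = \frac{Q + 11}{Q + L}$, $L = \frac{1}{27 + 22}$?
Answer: $- \frac{792120}{12874013} \approx -0.061529$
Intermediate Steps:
$T{\left(j,w \right)} = -23$ ($T{\left(j,w \right)} = -9 - 14 = -23$)
$L = \frac{1}{49} \approx 0.020408$
$R{\left(Q \right)} = \frac{11 + Q}{\frac{1}{49} + Q}$ ($R{\left(Q \right)} = \frac{Q + 11}{Q + \frac{1}{49}} = \frac{11 + Q}{\frac{1}{49} + Q}$)
$\frac{1}{R{\left(\left(-1\right) \left(-5\right) \right)} + \left(\frac{23}{280} + \frac{449}{T{\left(-15,-1 \right)}}\right)} = \frac{1}{\frac{49 \left(11 - -5\right)}{1 + 49 \left(\left(-1\right) \left(-5\right)\right)} + \left(\frac{23}{280} + \frac{449}{-23}\right)} = \frac{1}{\frac{49 \left(11 + 5\right)}{1 + 49 \cdot 5} + \left(23 \cdot \frac{1}{280} + 449 \left(- \frac{1}{23}\right)\right)} = \frac{1}{49 \frac{1}{1 + 245} \cdot 16 + \left(\frac{23}{280} - \frac{449}{23}\right)} = \frac{1}{49 \cdot \frac{1}{246} \cdot 16 - \frac{125191}{6440}} = \frac{1}{\frac{392}{123} - \frac{125191}{6440}} = \frac{1}{- \frac{12874013}{792120}} = - \frac{792120}{12874013}$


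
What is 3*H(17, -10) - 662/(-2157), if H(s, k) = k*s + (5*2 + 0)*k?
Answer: -1746508/2157 ≈ -809.69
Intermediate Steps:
H(s, k) = 10*k + k*s (H(s, k) = k*s + (10 + 0)*k = k*s + 10*k = 10*k + k*s)
3*H(17, -10) - 662/(-2157) = 3*(-10*(10 + 17)) - 662/(-2157) = 3*(-10*27) - 662*(-1/2157) = 3*(-270) + 662/2157 = -810 + 662/2157 = -1746508/2157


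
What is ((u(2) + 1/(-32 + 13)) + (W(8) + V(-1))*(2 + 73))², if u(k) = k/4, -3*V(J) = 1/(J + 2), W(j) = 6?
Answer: 261371889/1444 ≈ 1.8101e+5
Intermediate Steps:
V(J) = -1/(3*(2 + J)) (V(J) = -1/(3*(J + 2)) = -1/(3*(2 + J)))
u(k) = k/4 (u(k) = k*(¼) = k/4)
((u(2) + 1/(-32 + 13)) + (W(8) + V(-1))*(2 + 73))² = (((¼)*2 + 1/(-32 + 13)) + (6 - 1/(6 + 3*(-1)))*(2 + 73))² = ((½ + 1/(-19)) + (6 - 1/(6 - 3))*75)² = ((½ - 1/19) + (6 - 1/3)*75)² = (17/38 + (6 - 1*⅓)*75)² = (17/38 + (6 - ⅓)*75)² = (17/38 + (17/3)*75)² = (17/38 + 425)² = (16167/38)² = 261371889/1444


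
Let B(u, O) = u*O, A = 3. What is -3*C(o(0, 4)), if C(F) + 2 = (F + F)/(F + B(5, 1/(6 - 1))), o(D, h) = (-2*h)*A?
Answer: -6/23 ≈ -0.26087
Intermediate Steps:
B(u, O) = O*u
o(D, h) = -6*h (o(D, h) = -2*h*3 = -6*h)
C(F) = -2 + 2*F/(1 + F) (C(F) = -2 + (F + F)/(F + 5/(6 - 1)) = -2 + (2*F)/(F + 5/5) = -2 + (2*F)/(F + (⅕)*5) = -2 + (2*F)/(F + 1) = -2 + (2*F)/(1 + F) = -2 + 2*F/(1 + F))
-3*C(o(0, 4)) = -(-6)/(1 - 6*4) = -(-6)/(1 - 24) = -(-6)/(-23) = -(-6)*(-1)/23 = -3*2/23 = -6/23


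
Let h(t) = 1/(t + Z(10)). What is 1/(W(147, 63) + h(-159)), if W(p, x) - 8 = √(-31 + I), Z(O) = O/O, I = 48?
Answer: 199554/1170781 - 24964*√17/1170781 ≈ 0.082530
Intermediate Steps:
Z(O) = 1
W(p, x) = 8 + √17 (W(p, x) = 8 + √(-31 + 48) = 8 + √17)
h(t) = 1/(1 + t) (h(t) = 1/(t + 1) = 1/(1 + t))
1/(W(147, 63) + h(-159)) = 1/((8 + √17) + 1/(1 - 159)) = 1/((8 + √17) + 1/(-158)) = 1/((8 + √17) - 1/158) = 1/(1263/158 + √17)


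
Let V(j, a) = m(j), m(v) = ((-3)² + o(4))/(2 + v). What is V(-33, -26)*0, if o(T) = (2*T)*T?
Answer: 0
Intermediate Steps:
o(T) = 2*T²
m(v) = 41/(2 + v) (m(v) = ((-3)² + 2*4²)/(2 + v) = (9 + 2*16)/(2 + v) = (9 + 32)/(2 + v) = 41/(2 + v))
V(j, a) = 41/(2 + j)
V(-33, -26)*0 = (41/(2 - 33))*0 = (41/(-31))*0 = (41*(-1/31))*0 = -41/31*0 = 0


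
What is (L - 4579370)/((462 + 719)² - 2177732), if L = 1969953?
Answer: 2609417/782971 ≈ 3.3327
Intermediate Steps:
(L - 4579370)/((462 + 719)² - 2177732) = (1969953 - 4579370)/((462 + 719)² - 2177732) = -2609417/(1181² - 2177732) = -2609417/(1394761 - 2177732) = -2609417/(-782971) = -2609417*(-1/782971) = 2609417/782971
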